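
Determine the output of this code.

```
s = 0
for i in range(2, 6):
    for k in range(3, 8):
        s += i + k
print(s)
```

170

i=2,k=3: s = 0+5 = 5
i=2,k=4: s = 5+6 = 11
i=2,k=5: s = 11+7 = 18
i=2,k=6: s = 18+8 = 26
i=2,k=7: s = 26+9 = 35
i=3,k=3: s = 35+6 = 41
i=3,k=4: s = 41+7 = 48
i=3,k=5: s = 48+8 = 56
i=3,k=6: s = 56+9 = 65
i=3,k=7: s = 65+10 = 75
i=4,k=3: s = 75+7 = 82
i=4,k=4: s = 82+8 = 90
i=4,k=5: s = 90+9 = 99
i=4,k=6: s = 99+10 = 109
i=4,k=7: s = 109+11 = 120
i=5,k=3: s = 120+8 = 128
i=5,k=4: s = 128+9 = 137
i=5,k=5: s = 137+10 = 147
i=5,k=6: s = 147+11 = 158
i=5,k=7: s = 158+12 = 170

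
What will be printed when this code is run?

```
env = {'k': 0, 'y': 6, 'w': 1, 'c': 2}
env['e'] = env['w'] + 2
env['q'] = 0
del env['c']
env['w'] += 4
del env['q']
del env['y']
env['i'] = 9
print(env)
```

env['e'] = env['w']+2 = 3 → {'k': 0, 'y': 6, 'w': 1, 'c': 2, 'e': 3}
env['q'] = 0 → {'k': 0, 'y': 6, 'w': 1, 'c': 2, 'e': 3, 'q': 0}
del 'c' → {'k': 0, 'y': 6, 'w': 1, 'e': 3, 'q': 0}
env['w'] = 1+4 = 5 → {'k': 0, 'y': 6, 'w': 5, 'e': 3, 'q': 0}
del 'q' → {'k': 0, 'y': 6, 'w': 5, 'e': 3}
del 'y' → {'k': 0, 'w': 5, 'e': 3}
env['i'] = 9 → {'k': 0, 'w': 5, 'e': 3, 'i': 9}

{'k': 0, 'w': 5, 'e': 3, 'i': 9}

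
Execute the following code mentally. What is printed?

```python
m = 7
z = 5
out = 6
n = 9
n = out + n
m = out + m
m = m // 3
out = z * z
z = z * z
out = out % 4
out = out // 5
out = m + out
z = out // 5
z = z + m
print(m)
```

4

n = 6+9 = 15
m = 6+7 = 13
m = 13//3 = 4
out = 5*5 = 25
z = 5*5 = 25
out = 25%4 = 1
out = 1//5 = 0
out = 4+0 = 4
z = 4//5 = 0
z = 0+4 = 4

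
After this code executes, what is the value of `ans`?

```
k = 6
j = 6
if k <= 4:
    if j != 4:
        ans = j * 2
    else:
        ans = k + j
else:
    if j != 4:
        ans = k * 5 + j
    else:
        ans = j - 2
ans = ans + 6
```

k=6, j=6
k <= 4 is False; j != 4 is True
→ ans = k * 5 + j = 36
ans = 36+6 = 42

42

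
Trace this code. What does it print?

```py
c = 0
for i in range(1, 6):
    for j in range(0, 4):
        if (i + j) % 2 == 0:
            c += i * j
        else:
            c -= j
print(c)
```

34

i=1,j=0: odd sum, c = 0-0 = 0
i=1,j=1: even sum, c = 0+1 = 1
i=1,j=2: odd sum, c = 1-2 = -1
i=1,j=3: even sum, c = (-1)+3 = 2
i=2,j=0: even sum, c = 2+0 = 2
i=2,j=1: odd sum, c = 2-1 = 1
i=2,j=2: even sum, c = 1+4 = 5
i=2,j=3: odd sum, c = 5-3 = 2
i=3,j=0: odd sum, c = 2-0 = 2
i=3,j=1: even sum, c = 2+3 = 5
i=3,j=2: odd sum, c = 5-2 = 3
i=3,j=3: even sum, c = 3+9 = 12
i=4,j=0: even sum, c = 12+0 = 12
i=4,j=1: odd sum, c = 12-1 = 11
i=4,j=2: even sum, c = 11+8 = 19
i=4,j=3: odd sum, c = 19-3 = 16
i=5,j=0: odd sum, c = 16-0 = 16
i=5,j=1: even sum, c = 16+5 = 21
i=5,j=2: odd sum, c = 21-2 = 19
i=5,j=3: even sum, c = 19+15 = 34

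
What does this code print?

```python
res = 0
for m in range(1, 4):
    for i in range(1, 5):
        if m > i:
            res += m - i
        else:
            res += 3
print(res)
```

m=1,i=1: not 1>1, res = 0+3 = 3
m=1,i=2: not 1>2, res = 3+3 = 6
m=1,i=3: not 1>3, res = 6+3 = 9
m=1,i=4: not 1>4, res = 9+3 = 12
m=2,i=1: 2>1, res = 12+1 = 13
m=2,i=2: not 2>2, res = 13+3 = 16
m=2,i=3: not 2>3, res = 16+3 = 19
m=2,i=4: not 2>4, res = 19+3 = 22
m=3,i=1: 3>1, res = 22+2 = 24
m=3,i=2: 3>2, res = 24+1 = 25
m=3,i=3: not 3>3, res = 25+3 = 28
m=3,i=4: not 3>4, res = 28+3 = 31

31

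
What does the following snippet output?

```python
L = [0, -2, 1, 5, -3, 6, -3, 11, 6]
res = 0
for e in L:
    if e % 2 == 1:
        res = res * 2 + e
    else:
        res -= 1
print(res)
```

-20

e=0: not odd, res = 0-1 = -1
e=-2: not odd, res = (-1)-1 = -2
e=1: odd, res = (-2)*2+1 = -3
e=5: odd, res = (-3)*2+5 = -1
e=-3: odd, res = (-1)*2+(-3) = -5
e=6: not odd, res = (-5)-1 = -6
e=-3: odd, res = (-6)*2+(-3) = -15
e=11: odd, res = (-15)*2+11 = -19
e=6: not odd, res = (-19)-1 = -20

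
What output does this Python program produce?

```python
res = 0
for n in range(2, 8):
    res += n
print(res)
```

27

n=2: res = 0+2 = 2
n=3: res = 2+3 = 5
n=4: res = 5+4 = 9
n=5: res = 9+5 = 14
n=6: res = 14+6 = 20
n=7: res = 20+7 = 27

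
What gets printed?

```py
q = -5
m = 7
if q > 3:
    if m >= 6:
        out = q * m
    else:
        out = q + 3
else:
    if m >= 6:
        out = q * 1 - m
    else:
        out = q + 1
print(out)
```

q=-5, m=7
q > 3 is False; m >= 6 is True
→ out = q * 1 - m = -12

-12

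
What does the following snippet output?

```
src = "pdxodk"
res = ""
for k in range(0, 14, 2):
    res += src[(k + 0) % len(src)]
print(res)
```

pxdpxdp

k=0: add src[0]='p' → 'p'
k=2: add src[2]='x' → 'px'
k=4: add src[4]='d' → 'pxd'
k=6: add src[0]='p' → 'pxdp'
k=8: add src[2]='x' → 'pxdpx'
k=10: add src[4]='d' → 'pxdpxd'
k=12: add src[0]='p' → 'pxdpxdp'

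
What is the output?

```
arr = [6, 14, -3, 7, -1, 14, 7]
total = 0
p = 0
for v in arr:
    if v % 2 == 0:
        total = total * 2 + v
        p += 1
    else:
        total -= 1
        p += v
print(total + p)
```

72

v=6: even, total = 0*2+6 = 6; p=1
v=14: even, total = 6*2+14 = 26; p=2
v=-3: not even, total = 26-1 = 25; p=-1
v=7: not even, total = 25-1 = 24; p=6
v=-1: not even, total = 24-1 = 23; p=5
v=14: even, total = 23*2+14 = 60; p=6
v=7: not even, total = 60-1 = 59; p=13
total+p = 59+13 = 72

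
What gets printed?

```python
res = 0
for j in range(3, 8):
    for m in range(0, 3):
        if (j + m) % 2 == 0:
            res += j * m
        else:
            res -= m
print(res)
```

j=3,m=0: odd sum, res = 0-0 = 0
j=3,m=1: even sum, res = 0+3 = 3
j=3,m=2: odd sum, res = 3-2 = 1
j=4,m=0: even sum, res = 1+0 = 1
j=4,m=1: odd sum, res = 1-1 = 0
j=4,m=2: even sum, res = 0+8 = 8
j=5,m=0: odd sum, res = 8-0 = 8
j=5,m=1: even sum, res = 8+5 = 13
j=5,m=2: odd sum, res = 13-2 = 11
j=6,m=0: even sum, res = 11+0 = 11
j=6,m=1: odd sum, res = 11-1 = 10
j=6,m=2: even sum, res = 10+12 = 22
j=7,m=0: odd sum, res = 22-0 = 22
j=7,m=1: even sum, res = 22+7 = 29
j=7,m=2: odd sum, res = 29-2 = 27

27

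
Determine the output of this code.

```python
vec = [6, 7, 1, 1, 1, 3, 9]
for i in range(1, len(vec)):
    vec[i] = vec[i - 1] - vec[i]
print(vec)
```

[6, -1, -2, -3, -4, -7, -16]

i=1: vec[1] = 6-7 = -1 → [6, -1, 1, 1, 1, 3, 9]
i=2: vec[2] = (-1)-1 = -2 → [6, -1, -2, 1, 1, 3, 9]
i=3: vec[3] = (-2)-1 = -3 → [6, -1, -2, -3, 1, 3, 9]
i=4: vec[4] = (-3)-1 = -4 → [6, -1, -2, -3, -4, 3, 9]
i=5: vec[5] = (-4)-3 = -7 → [6, -1, -2, -3, -4, -7, 9]
i=6: vec[6] = (-7)-9 = -16 → [6, -1, -2, -3, -4, -7, -16]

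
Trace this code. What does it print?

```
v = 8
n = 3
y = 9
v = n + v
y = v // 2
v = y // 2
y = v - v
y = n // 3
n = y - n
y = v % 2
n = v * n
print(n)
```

-4

v = 3+8 = 11
y = 11//2 = 5
v = 5//2 = 2
y = 2-2 = 0
y = 3//3 = 1
n = 1-3 = -2
y = 2%2 = 0
n = 2*(-2) = -4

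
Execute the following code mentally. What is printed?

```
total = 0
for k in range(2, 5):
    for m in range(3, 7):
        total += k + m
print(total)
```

k=2,m=3: total = 0+5 = 5
k=2,m=4: total = 5+6 = 11
k=2,m=5: total = 11+7 = 18
k=2,m=6: total = 18+8 = 26
k=3,m=3: total = 26+6 = 32
k=3,m=4: total = 32+7 = 39
k=3,m=5: total = 39+8 = 47
k=3,m=6: total = 47+9 = 56
k=4,m=3: total = 56+7 = 63
k=4,m=4: total = 63+8 = 71
k=4,m=5: total = 71+9 = 80
k=4,m=6: total = 80+10 = 90

90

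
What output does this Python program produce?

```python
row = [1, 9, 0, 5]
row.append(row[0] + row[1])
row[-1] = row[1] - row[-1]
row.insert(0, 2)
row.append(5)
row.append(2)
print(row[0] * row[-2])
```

10

append row[0]+row[1] = 1+9 = 10 → [1, 9, 0, 5, 10]
row[-1] = row[1]-row[-1] = 9-10 = -1 → [1, 9, 0, 5, -1]
insert 2 at 0 → [2, 1, 9, 0, 5, -1]
append 5 → [2, 1, 9, 0, 5, -1, 5]
append 2 → [2, 1, 9, 0, 5, -1, 5, 2]
row[0]*row[-2] = 2*5 = 10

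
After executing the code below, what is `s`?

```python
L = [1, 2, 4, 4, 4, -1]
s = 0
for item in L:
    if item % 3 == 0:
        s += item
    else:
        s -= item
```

-14

item=1: not %3==0, s = 0-1 = -1
item=2: not %3==0, s = (-1)-2 = -3
item=4: not %3==0, s = (-3)-4 = -7
item=4: not %3==0, s = (-7)-4 = -11
item=4: not %3==0, s = (-11)-4 = -15
item=-1: not %3==0, s = (-15)-(-1) = -14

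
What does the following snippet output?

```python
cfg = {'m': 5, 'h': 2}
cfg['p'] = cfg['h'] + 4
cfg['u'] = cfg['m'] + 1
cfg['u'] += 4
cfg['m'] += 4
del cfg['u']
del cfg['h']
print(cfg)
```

{'m': 9, 'p': 6}

cfg['p'] = cfg['h']+4 = 6 → {'m': 5, 'h': 2, 'p': 6}
cfg['u'] = cfg['m']+1 = 6 → {'m': 5, 'h': 2, 'p': 6, 'u': 6}
cfg['u'] = 6+4 = 10 → {'m': 5, 'h': 2, 'p': 6, 'u': 10}
cfg['m'] = 5+4 = 9 → {'m': 9, 'h': 2, 'p': 6, 'u': 10}
del 'u' → {'m': 9, 'h': 2, 'p': 6}
del 'h' → {'m': 9, 'p': 6}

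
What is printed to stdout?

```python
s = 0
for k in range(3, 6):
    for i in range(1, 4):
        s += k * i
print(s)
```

72

k=3,i=1: s = 0+3 = 3
k=3,i=2: s = 3+6 = 9
k=3,i=3: s = 9+9 = 18
k=4,i=1: s = 18+4 = 22
k=4,i=2: s = 22+8 = 30
k=4,i=3: s = 30+12 = 42
k=5,i=1: s = 42+5 = 47
k=5,i=2: s = 47+10 = 57
k=5,i=3: s = 57+15 = 72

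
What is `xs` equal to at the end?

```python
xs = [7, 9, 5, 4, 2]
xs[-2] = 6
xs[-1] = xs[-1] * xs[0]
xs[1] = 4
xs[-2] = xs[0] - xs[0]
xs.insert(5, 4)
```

xs[-2] = 6 → [7, 9, 5, 6, 2]
xs[-1] = xs[-1]*xs[0] = 2*7 = 14 → [7, 9, 5, 6, 14]
xs[1] = 4 → [7, 4, 5, 6, 14]
xs[-2] = xs[0]-xs[0] = 7-7 = 0 → [7, 4, 5, 0, 14]
insert 4 at 5 → [7, 4, 5, 0, 14, 4]

[7, 4, 5, 0, 14, 4]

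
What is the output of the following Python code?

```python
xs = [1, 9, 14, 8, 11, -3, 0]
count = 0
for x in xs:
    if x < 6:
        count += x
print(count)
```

x=1: <6, count = 0+1 = 1
x=9: not <6
x=14: not <6
x=8: not <6
x=11: not <6
x=-3: <6, count = 1+(-3) = -2
x=0: <6, count = (-2)+0 = -2

-2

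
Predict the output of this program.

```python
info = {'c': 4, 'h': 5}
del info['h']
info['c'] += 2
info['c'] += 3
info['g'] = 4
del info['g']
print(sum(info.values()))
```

del 'h' → {'c': 4}
info['c'] = 4+2 = 6 → {'c': 6}
info['c'] = 6+3 = 9 → {'c': 9}
info['g'] = 4 → {'c': 9, 'g': 4}
del 'g' → {'c': 9}
sum of values = 9

9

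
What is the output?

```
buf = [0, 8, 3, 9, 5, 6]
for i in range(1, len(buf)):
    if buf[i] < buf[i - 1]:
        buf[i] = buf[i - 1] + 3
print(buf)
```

[0, 8, 11, 14, 17, 20]

i=1: 8>=0, unchanged → [0, 8, 3, 9, 5, 6]
i=2: 3<8, buf[2] = 8+3 = 11 → [0, 8, 11, 9, 5, 6]
i=3: 9<11, buf[3] = 11+3 = 14 → [0, 8, 11, 14, 5, 6]
i=4: 5<14, buf[4] = 14+3 = 17 → [0, 8, 11, 14, 17, 6]
i=5: 6<17, buf[5] = 17+3 = 20 → [0, 8, 11, 14, 17, 20]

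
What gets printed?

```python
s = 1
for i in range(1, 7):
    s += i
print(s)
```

22

i=1: s = 1+1 = 2
i=2: s = 2+2 = 4
i=3: s = 4+3 = 7
i=4: s = 7+4 = 11
i=5: s = 11+5 = 16
i=6: s = 16+6 = 22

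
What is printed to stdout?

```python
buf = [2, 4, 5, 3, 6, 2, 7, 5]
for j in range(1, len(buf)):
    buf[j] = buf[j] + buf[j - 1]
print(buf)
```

j=1: buf[1] = 4+2 = 6 → [2, 6, 5, 3, 6, 2, 7, 5]
j=2: buf[2] = 5+6 = 11 → [2, 6, 11, 3, 6, 2, 7, 5]
j=3: buf[3] = 3+11 = 14 → [2, 6, 11, 14, 6, 2, 7, 5]
j=4: buf[4] = 6+14 = 20 → [2, 6, 11, 14, 20, 2, 7, 5]
j=5: buf[5] = 2+20 = 22 → [2, 6, 11, 14, 20, 22, 7, 5]
j=6: buf[6] = 7+22 = 29 → [2, 6, 11, 14, 20, 22, 29, 5]
j=7: buf[7] = 5+29 = 34 → [2, 6, 11, 14, 20, 22, 29, 34]

[2, 6, 11, 14, 20, 22, 29, 34]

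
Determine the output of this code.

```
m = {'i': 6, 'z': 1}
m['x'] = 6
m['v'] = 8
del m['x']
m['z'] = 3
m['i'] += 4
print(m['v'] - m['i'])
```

m['x'] = 6 → {'i': 6, 'z': 1, 'x': 6}
m['v'] = 8 → {'i': 6, 'z': 1, 'x': 6, 'v': 8}
del 'x' → {'i': 6, 'z': 1, 'v': 8}
m['z'] = 3 → {'i': 6, 'z': 3, 'v': 8}
m['i'] = 6+4 = 10 → {'i': 10, 'z': 3, 'v': 8}
m['v']-m['i'] = 8-10 = -2

-2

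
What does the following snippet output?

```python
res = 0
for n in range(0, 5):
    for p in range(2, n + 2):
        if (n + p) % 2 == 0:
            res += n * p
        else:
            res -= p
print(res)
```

18

n=1,p=2: odd sum, res = 0-2 = -2
n=2,p=2: even sum, res = (-2)+4 = 2
n=2,p=3: odd sum, res = 2-3 = -1
n=3,p=2: odd sum, res = (-1)-2 = -3
n=3,p=3: even sum, res = (-3)+9 = 6
n=3,p=4: odd sum, res = 6-4 = 2
n=4,p=2: even sum, res = 2+8 = 10
n=4,p=3: odd sum, res = 10-3 = 7
n=4,p=4: even sum, res = 7+16 = 23
n=4,p=5: odd sum, res = 23-5 = 18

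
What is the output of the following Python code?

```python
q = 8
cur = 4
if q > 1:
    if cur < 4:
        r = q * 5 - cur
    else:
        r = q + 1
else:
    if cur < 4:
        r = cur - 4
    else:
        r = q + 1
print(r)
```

9

q=8, cur=4
q > 1 is True; cur < 4 is False
→ r = q + 1 = 9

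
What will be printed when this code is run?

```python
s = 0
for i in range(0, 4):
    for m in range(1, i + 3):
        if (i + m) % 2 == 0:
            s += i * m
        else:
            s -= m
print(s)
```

30

i=0,m=1: odd sum, s = 0-1 = -1
i=0,m=2: even sum, s = (-1)+0 = -1
i=1,m=1: even sum, s = (-1)+1 = 0
i=1,m=2: odd sum, s = 0-2 = -2
i=1,m=3: even sum, s = (-2)+3 = 1
i=2,m=1: odd sum, s = 1-1 = 0
i=2,m=2: even sum, s = 0+4 = 4
i=2,m=3: odd sum, s = 4-3 = 1
i=2,m=4: even sum, s = 1+8 = 9
i=3,m=1: even sum, s = 9+3 = 12
i=3,m=2: odd sum, s = 12-2 = 10
i=3,m=3: even sum, s = 10+9 = 19
i=3,m=4: odd sum, s = 19-4 = 15
i=3,m=5: even sum, s = 15+15 = 30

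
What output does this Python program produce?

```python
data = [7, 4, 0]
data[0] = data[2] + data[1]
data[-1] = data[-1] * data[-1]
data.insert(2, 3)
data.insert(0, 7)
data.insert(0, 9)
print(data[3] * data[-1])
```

data[0] = data[2]+data[1] = 0+4 = 4 → [4, 4, 0]
data[-1] = data[-1]*data[-1] = 0*0 = 0 → [4, 4, 0]
insert 3 at 2 → [4, 4, 3, 0]
insert 7 at 0 → [7, 4, 4, 3, 0]
insert 9 at 0 → [9, 7, 4, 4, 3, 0]
data[3]*data[-1] = 4*0 = 0

0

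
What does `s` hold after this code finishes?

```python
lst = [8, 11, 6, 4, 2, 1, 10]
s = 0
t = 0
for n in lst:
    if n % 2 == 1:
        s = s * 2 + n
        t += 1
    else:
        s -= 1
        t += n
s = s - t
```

n=8: not odd, s = 0-1 = -1; t=8
n=11: odd, s = (-1)*2+11 = 9; t=9
n=6: not odd, s = 9-1 = 8; t=15
n=4: not odd, s = 8-1 = 7; t=19
n=2: not odd, s = 7-1 = 6; t=21
n=1: odd, s = 6*2+1 = 13; t=22
n=10: not odd, s = 13-1 = 12; t=32
s-t = 12-32 = -20

-20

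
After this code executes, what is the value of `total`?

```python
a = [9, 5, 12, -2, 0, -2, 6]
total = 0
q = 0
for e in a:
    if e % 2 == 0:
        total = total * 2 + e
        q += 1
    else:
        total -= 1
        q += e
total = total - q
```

e=9: not even, total = 0-1 = -1; q=9
e=5: not even, total = (-1)-1 = -2; q=14
e=12: even, total = (-2)*2+12 = 8; q=15
e=-2: even, total = 8*2+(-2) = 14; q=16
e=0: even, total = 14*2+0 = 28; q=17
e=-2: even, total = 28*2+(-2) = 54; q=18
e=6: even, total = 54*2+6 = 114; q=19
total-q = 114-19 = 95

95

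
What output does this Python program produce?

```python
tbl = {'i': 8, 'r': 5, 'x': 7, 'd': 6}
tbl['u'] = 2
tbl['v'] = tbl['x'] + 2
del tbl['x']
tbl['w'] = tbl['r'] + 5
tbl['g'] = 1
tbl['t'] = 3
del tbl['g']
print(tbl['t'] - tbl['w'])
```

tbl['u'] = 2 → {'i': 8, 'r': 5, 'x': 7, 'd': 6, 'u': 2}
tbl['v'] = tbl['x']+2 = 9 → {'i': 8, 'r': 5, 'x': 7, 'd': 6, 'u': 2, 'v': 9}
del 'x' → {'i': 8, 'r': 5, 'd': 6, 'u': 2, 'v': 9}
tbl['w'] = tbl['r']+5 = 10 → {'i': 8, 'r': 5, 'd': 6, 'u': 2, 'v': 9, 'w': 10}
tbl['g'] = 1 → {'i': 8, 'r': 5, 'd': 6, 'u': 2, 'v': 9, 'w': 10, 'g': 1}
tbl['t'] = 3 → {'i': 8, 'r': 5, 'd': 6, 'u': 2, 'v': 9, 'w': 10, 'g': 1, 't': 3}
del 'g' → {'i': 8, 'r': 5, 'd': 6, 'u': 2, 'v': 9, 'w': 10, 't': 3}
tbl['t']-tbl['w'] = 3-10 = -7

-7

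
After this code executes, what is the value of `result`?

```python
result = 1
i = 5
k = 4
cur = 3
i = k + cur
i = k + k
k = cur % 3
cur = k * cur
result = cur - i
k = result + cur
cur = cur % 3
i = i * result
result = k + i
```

-72

i = 4+3 = 7
i = 4+4 = 8
k = 3%3 = 0
cur = 0*3 = 0
result = 0-8 = -8
k = (-8)+0 = -8
cur = 0%3 = 0
i = 8*(-8) = -64
result = (-8)+(-64) = -72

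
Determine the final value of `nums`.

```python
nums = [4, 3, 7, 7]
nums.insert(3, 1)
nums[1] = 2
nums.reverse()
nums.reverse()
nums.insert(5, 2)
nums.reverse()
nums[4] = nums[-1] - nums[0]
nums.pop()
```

insert 1 at 3 → [4, 3, 7, 1, 7]
nums[1] = 2 → [4, 2, 7, 1, 7]
reverse → [7, 1, 7, 2, 4]
reverse → [4, 2, 7, 1, 7]
insert 2 at 5 → [4, 2, 7, 1, 7, 2]
reverse → [2, 7, 1, 7, 2, 4]
nums[4] = nums[-1]-nums[0] = 4-2 = 2 → [2, 7, 1, 7, 2, 4]
pop() removes 4 → [2, 7, 1, 7, 2]

[2, 7, 1, 7, 2]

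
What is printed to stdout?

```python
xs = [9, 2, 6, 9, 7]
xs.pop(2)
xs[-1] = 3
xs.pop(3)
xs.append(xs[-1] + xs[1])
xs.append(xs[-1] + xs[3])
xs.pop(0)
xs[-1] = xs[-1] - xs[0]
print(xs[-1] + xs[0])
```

22

pop(2) removes 6 → [9, 2, 9, 7]
xs[-1] = 3 → [9, 2, 9, 3]
pop(3) removes 3 → [9, 2, 9]
append xs[-1]+xs[1] = 9+2 = 11 → [9, 2, 9, 11]
append xs[-1]+xs[3] = 11+11 = 22 → [9, 2, 9, 11, 22]
pop(0) removes 9 → [2, 9, 11, 22]
xs[-1] = xs[-1]-xs[0] = 22-2 = 20 → [2, 9, 11, 20]
xs[-1]+xs[0] = 20+2 = 22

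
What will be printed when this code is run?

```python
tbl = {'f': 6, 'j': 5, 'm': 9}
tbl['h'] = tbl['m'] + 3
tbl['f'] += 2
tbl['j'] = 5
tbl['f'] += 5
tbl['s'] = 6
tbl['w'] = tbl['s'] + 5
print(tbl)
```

{'f': 13, 'j': 5, 'm': 9, 'h': 12, 's': 6, 'w': 11}

tbl['h'] = tbl['m']+3 = 12 → {'f': 6, 'j': 5, 'm': 9, 'h': 12}
tbl['f'] = 6+2 = 8 → {'f': 8, 'j': 5, 'm': 9, 'h': 12}
tbl['j'] = 5 → {'f': 8, 'j': 5, 'm': 9, 'h': 12}
tbl['f'] = 8+5 = 13 → {'f': 13, 'j': 5, 'm': 9, 'h': 12}
tbl['s'] = 6 → {'f': 13, 'j': 5, 'm': 9, 'h': 12, 's': 6}
tbl['w'] = tbl['s']+5 = 11 → {'f': 13, 'j': 5, 'm': 9, 'h': 12, 's': 6, 'w': 11}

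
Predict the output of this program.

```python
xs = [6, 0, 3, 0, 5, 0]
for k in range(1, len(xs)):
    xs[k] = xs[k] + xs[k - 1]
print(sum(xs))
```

58

k=1: xs[1] = 0+6 = 6 → [6, 6, 3, 0, 5, 0]
k=2: xs[2] = 3+6 = 9 → [6, 6, 9, 0, 5, 0]
k=3: xs[3] = 0+9 = 9 → [6, 6, 9, 9, 5, 0]
k=4: xs[4] = 5+9 = 14 → [6, 6, 9, 9, 14, 0]
k=5: xs[5] = 0+14 = 14 → [6, 6, 9, 9, 14, 14]
sum = 58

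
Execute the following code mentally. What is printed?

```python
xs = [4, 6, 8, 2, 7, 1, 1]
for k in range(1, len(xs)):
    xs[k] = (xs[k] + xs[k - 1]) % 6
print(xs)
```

k=1: xs[1] = (6+4)%6 = 4 → [4, 4, 8, 2, 7, 1, 1]
k=2: xs[2] = (8+4)%6 = 0 → [4, 4, 0, 2, 7, 1, 1]
k=3: xs[3] = (2+0)%6 = 2 → [4, 4, 0, 2, 7, 1, 1]
k=4: xs[4] = (7+2)%6 = 3 → [4, 4, 0, 2, 3, 1, 1]
k=5: xs[5] = (1+3)%6 = 4 → [4, 4, 0, 2, 3, 4, 1]
k=6: xs[6] = (1+4)%6 = 5 → [4, 4, 0, 2, 3, 4, 5]

[4, 4, 0, 2, 3, 4, 5]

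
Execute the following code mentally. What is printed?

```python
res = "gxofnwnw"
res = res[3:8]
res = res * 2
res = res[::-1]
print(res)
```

slice [3:8] → 'fnwnw'
repeat ×2 → 'fnwnwfnwnw'
reverse → 'wnwnfwnwnf'

wnwnfwnwnf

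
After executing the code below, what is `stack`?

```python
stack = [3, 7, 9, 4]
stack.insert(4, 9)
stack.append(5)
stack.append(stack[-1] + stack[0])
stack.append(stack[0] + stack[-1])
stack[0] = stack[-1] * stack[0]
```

[33, 7, 9, 4, 9, 5, 8, 11]

insert 9 at 4 → [3, 7, 9, 4, 9]
append 5 → [3, 7, 9, 4, 9, 5]
append stack[-1]+stack[0] = 5+3 = 8 → [3, 7, 9, 4, 9, 5, 8]
append stack[0]+stack[-1] = 3+8 = 11 → [3, 7, 9, 4, 9, 5, 8, 11]
stack[0] = stack[-1]*stack[0] = 11*3 = 33 → [33, 7, 9, 4, 9, 5, 8, 11]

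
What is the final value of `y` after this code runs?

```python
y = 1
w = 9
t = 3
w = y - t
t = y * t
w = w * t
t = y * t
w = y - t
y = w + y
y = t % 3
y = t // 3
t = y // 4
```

1

w = 1-3 = -2
t = 1*3 = 3
w = (-2)*3 = -6
t = 1*3 = 3
w = 1-3 = -2
y = (-2)+1 = -1
y = 3%3 = 0
y = 3//3 = 1
t = 1//4 = 0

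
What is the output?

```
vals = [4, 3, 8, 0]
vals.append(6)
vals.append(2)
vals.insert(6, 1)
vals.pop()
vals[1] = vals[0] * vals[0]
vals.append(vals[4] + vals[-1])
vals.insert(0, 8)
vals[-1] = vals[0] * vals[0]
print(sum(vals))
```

108

append 6 → [4, 3, 8, 0, 6]
append 2 → [4, 3, 8, 0, 6, 2]
insert 1 at 6 → [4, 3, 8, 0, 6, 2, 1]
pop() removes 1 → [4, 3, 8, 0, 6, 2]
vals[1] = vals[0]*vals[0] = 4*4 = 16 → [4, 16, 8, 0, 6, 2]
append vals[4]+vals[-1] = 6+2 = 8 → [4, 16, 8, 0, 6, 2, 8]
insert 8 at 0 → [8, 4, 16, 8, 0, 6, 2, 8]
vals[-1] = vals[0]*vals[0] = 8*8 = 64 → [8, 4, 16, 8, 0, 6, 2, 64]
sum = 108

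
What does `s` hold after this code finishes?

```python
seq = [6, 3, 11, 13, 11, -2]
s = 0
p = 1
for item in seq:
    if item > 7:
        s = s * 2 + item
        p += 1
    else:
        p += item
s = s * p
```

891

item=6: not >7; p=7
item=3: not >7; p=10
item=11: >7, s = 0*2+11 = 11; p=11
item=13: >7, s = 11*2+13 = 35; p=12
item=11: >7, s = 35*2+11 = 81; p=13
item=-2: not >7; p=11
s*p = 81*11 = 891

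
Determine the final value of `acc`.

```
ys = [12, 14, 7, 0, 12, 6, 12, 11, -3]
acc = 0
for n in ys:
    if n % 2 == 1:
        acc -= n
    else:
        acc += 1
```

n=12: not odd, acc = 0+1 = 1
n=14: not odd, acc = 1+1 = 2
n=7: odd, acc = 2-7 = -5
n=0: not odd, acc = (-5)+1 = -4
n=12: not odd, acc = (-4)+1 = -3
n=6: not odd, acc = (-3)+1 = -2
n=12: not odd, acc = (-2)+1 = -1
n=11: odd, acc = (-1)-11 = -12
n=-3: odd, acc = (-12)-(-3) = -9

-9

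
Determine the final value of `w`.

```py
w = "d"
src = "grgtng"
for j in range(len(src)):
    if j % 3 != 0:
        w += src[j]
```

j=0: skip
j=1: add 'r' → 'dr'
j=2: add 'g' → 'drg'
j=3: skip
j=4: add 'n' → 'drgn'
j=5: add 'g' → 'drgng'

'drgng'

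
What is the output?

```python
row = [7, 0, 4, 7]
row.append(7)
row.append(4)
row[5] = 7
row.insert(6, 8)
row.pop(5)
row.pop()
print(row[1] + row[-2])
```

append 7 → [7, 0, 4, 7, 7]
append 4 → [7, 0, 4, 7, 7, 4]
row[5] = 7 → [7, 0, 4, 7, 7, 7]
insert 8 at 6 → [7, 0, 4, 7, 7, 7, 8]
pop(5) removes 7 → [7, 0, 4, 7, 7, 8]
pop() removes 8 → [7, 0, 4, 7, 7]
row[1]+row[-2] = 0+7 = 7

7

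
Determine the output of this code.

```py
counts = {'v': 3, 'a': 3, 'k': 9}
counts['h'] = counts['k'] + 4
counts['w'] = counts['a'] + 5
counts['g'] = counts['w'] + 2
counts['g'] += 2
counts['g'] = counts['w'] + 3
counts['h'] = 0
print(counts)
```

counts['h'] = counts['k']+4 = 13 → {'v': 3, 'a': 3, 'k': 9, 'h': 13}
counts['w'] = counts['a']+5 = 8 → {'v': 3, 'a': 3, 'k': 9, 'h': 13, 'w': 8}
counts['g'] = counts['w']+2 = 10 → {'v': 3, 'a': 3, 'k': 9, 'h': 13, 'w': 8, 'g': 10}
counts['g'] = 10+2 = 12 → {'v': 3, 'a': 3, 'k': 9, 'h': 13, 'w': 8, 'g': 12}
counts['g'] = counts['w']+3 = 11 → {'v': 3, 'a': 3, 'k': 9, 'h': 13, 'w': 8, 'g': 11}
counts['h'] = 0 → {'v': 3, 'a': 3, 'k': 9, 'h': 0, 'w': 8, 'g': 11}

{'v': 3, 'a': 3, 'k': 9, 'h': 0, 'w': 8, 'g': 11}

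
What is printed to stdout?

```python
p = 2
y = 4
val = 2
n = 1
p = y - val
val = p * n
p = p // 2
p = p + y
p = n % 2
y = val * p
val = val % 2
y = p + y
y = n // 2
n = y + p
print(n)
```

1

p = 4-2 = 2
val = 2*1 = 2
p = 2//2 = 1
p = 1+4 = 5
p = 1%2 = 1
y = 2*1 = 2
val = 2%2 = 0
y = 1+2 = 3
y = 1//2 = 0
n = 0+1 = 1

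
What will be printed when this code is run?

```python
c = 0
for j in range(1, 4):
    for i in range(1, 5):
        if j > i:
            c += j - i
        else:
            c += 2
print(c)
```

j=1,i=1: not 1>1, c = 0+2 = 2
j=1,i=2: not 1>2, c = 2+2 = 4
j=1,i=3: not 1>3, c = 4+2 = 6
j=1,i=4: not 1>4, c = 6+2 = 8
j=2,i=1: 2>1, c = 8+1 = 9
j=2,i=2: not 2>2, c = 9+2 = 11
j=2,i=3: not 2>3, c = 11+2 = 13
j=2,i=4: not 2>4, c = 13+2 = 15
j=3,i=1: 3>1, c = 15+2 = 17
j=3,i=2: 3>2, c = 17+1 = 18
j=3,i=3: not 3>3, c = 18+2 = 20
j=3,i=4: not 3>4, c = 20+2 = 22

22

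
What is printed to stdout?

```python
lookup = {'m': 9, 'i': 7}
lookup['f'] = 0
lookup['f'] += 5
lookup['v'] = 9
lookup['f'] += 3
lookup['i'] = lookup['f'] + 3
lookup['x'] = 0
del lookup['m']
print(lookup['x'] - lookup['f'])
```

lookup['f'] = 0 → {'m': 9, 'i': 7, 'f': 0}
lookup['f'] = 0+5 = 5 → {'m': 9, 'i': 7, 'f': 5}
lookup['v'] = 9 → {'m': 9, 'i': 7, 'f': 5, 'v': 9}
lookup['f'] = 5+3 = 8 → {'m': 9, 'i': 7, 'f': 8, 'v': 9}
lookup['i'] = lookup['f']+3 = 11 → {'m': 9, 'i': 11, 'f': 8, 'v': 9}
lookup['x'] = 0 → {'m': 9, 'i': 11, 'f': 8, 'v': 9, 'x': 0}
del 'm' → {'i': 11, 'f': 8, 'v': 9, 'x': 0}
lookup['x']-lookup['f'] = 0-8 = -8

-8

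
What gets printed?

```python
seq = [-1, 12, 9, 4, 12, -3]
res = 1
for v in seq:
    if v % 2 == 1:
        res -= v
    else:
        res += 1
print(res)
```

v=-1: odd, res = 1-(-1) = 2
v=12: not odd, res = 2+1 = 3
v=9: odd, res = 3-9 = -6
v=4: not odd, res = (-6)+1 = -5
v=12: not odd, res = (-5)+1 = -4
v=-3: odd, res = (-4)-(-3) = -1

-1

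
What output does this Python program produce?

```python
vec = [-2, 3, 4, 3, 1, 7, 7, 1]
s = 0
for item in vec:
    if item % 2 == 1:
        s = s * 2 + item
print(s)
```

195

item=-2: not odd
item=3: odd, s = 0*2+3 = 3
item=4: not odd
item=3: odd, s = 3*2+3 = 9
item=1: odd, s = 9*2+1 = 19
item=7: odd, s = 19*2+7 = 45
item=7: odd, s = 45*2+7 = 97
item=1: odd, s = 97*2+1 = 195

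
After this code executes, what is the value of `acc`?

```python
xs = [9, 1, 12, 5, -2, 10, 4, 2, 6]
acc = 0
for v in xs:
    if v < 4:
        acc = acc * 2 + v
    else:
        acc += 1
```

23

v=9: not <4, acc = 0+1 = 1
v=1: <4, acc = 1*2+1 = 3
v=12: not <4, acc = 3+1 = 4
v=5: not <4, acc = 4+1 = 5
v=-2: <4, acc = 5*2+(-2) = 8
v=10: not <4, acc = 8+1 = 9
v=4: not <4, acc = 9+1 = 10
v=2: <4, acc = 10*2+2 = 22
v=6: not <4, acc = 22+1 = 23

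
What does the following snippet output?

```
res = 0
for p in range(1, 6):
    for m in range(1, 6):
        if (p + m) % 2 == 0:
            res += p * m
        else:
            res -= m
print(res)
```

81

p=1,m=1: even sum, res = 0+1 = 1
p=1,m=2: odd sum, res = 1-2 = -1
p=1,m=3: even sum, res = (-1)+3 = 2
p=1,m=4: odd sum, res = 2-4 = -2
p=1,m=5: even sum, res = (-2)+5 = 3
p=2,m=1: odd sum, res = 3-1 = 2
p=2,m=2: even sum, res = 2+4 = 6
p=2,m=3: odd sum, res = 6-3 = 3
p=2,m=4: even sum, res = 3+8 = 11
p=2,m=5: odd sum, res = 11-5 = 6
p=3,m=1: even sum, res = 6+3 = 9
p=3,m=2: odd sum, res = 9-2 = 7
p=3,m=3: even sum, res = 7+9 = 16
p=3,m=4: odd sum, res = 16-4 = 12
p=3,m=5: even sum, res = 12+15 = 27
p=4,m=1: odd sum, res = 27-1 = 26
p=4,m=2: even sum, res = 26+8 = 34
p=4,m=3: odd sum, res = 34-3 = 31
p=4,m=4: even sum, res = 31+16 = 47
p=4,m=5: odd sum, res = 47-5 = 42
p=5,m=1: even sum, res = 42+5 = 47
p=5,m=2: odd sum, res = 47-2 = 45
p=5,m=3: even sum, res = 45+15 = 60
p=5,m=4: odd sum, res = 60-4 = 56
p=5,m=5: even sum, res = 56+25 = 81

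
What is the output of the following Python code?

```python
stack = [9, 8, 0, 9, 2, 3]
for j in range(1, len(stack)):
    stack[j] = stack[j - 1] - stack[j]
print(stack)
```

j=1: stack[1] = 9-8 = 1 → [9, 1, 0, 9, 2, 3]
j=2: stack[2] = 1-0 = 1 → [9, 1, 1, 9, 2, 3]
j=3: stack[3] = 1-9 = -8 → [9, 1, 1, -8, 2, 3]
j=4: stack[4] = (-8)-2 = -10 → [9, 1, 1, -8, -10, 3]
j=5: stack[5] = (-10)-3 = -13 → [9, 1, 1, -8, -10, -13]

[9, 1, 1, -8, -10, -13]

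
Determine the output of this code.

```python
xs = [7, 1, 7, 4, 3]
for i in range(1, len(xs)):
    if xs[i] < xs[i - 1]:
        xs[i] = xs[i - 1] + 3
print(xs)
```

[7, 10, 13, 16, 19]

i=1: 1<7, xs[1] = 7+3 = 10 → [7, 10, 7, 4, 3]
i=2: 7<10, xs[2] = 10+3 = 13 → [7, 10, 13, 4, 3]
i=3: 4<13, xs[3] = 13+3 = 16 → [7, 10, 13, 16, 3]
i=4: 3<16, xs[4] = 16+3 = 19 → [7, 10, 13, 16, 19]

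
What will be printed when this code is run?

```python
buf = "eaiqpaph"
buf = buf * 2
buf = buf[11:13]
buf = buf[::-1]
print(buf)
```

repeat ×2 → 'eaiqpapheaiqpaph'
slice [11:13] → 'qp'
reverse → 'pq'

pq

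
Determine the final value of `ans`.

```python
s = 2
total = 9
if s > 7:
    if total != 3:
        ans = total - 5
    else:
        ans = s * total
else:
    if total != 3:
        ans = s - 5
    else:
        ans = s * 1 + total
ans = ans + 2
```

s=2, total=9
s > 7 is False; total != 3 is True
→ ans = s - 5 = -3
ans = (-3)+2 = -1

-1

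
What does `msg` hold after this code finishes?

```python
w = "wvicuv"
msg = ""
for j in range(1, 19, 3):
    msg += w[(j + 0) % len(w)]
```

j=1: add w[1]='v' → 'v'
j=4: add w[4]='u' → 'vu'
j=7: add w[1]='v' → 'vuv'
j=10: add w[4]='u' → 'vuvu'
j=13: add w[1]='v' → 'vuvuv'
j=16: add w[4]='u' → 'vuvuvu'

'vuvuvu'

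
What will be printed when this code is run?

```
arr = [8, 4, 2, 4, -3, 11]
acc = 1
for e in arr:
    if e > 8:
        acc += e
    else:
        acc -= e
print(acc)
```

-3

e=8: not >8, acc = 1-8 = -7
e=4: not >8, acc = (-7)-4 = -11
e=2: not >8, acc = (-11)-2 = -13
e=4: not >8, acc = (-13)-4 = -17
e=-3: not >8, acc = (-17)-(-3) = -14
e=11: >8, acc = (-14)+11 = -3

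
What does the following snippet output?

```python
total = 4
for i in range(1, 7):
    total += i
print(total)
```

25

i=1: total = 4+1 = 5
i=2: total = 5+2 = 7
i=3: total = 7+3 = 10
i=4: total = 10+4 = 14
i=5: total = 14+5 = 19
i=6: total = 19+6 = 25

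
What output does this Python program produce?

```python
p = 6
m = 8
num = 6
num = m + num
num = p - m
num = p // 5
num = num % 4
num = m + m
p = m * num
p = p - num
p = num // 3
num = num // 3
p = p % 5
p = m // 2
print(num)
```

5

num = 8+6 = 14
num = 6-8 = -2
num = 6//5 = 1
num = 1%4 = 1
num = 8+8 = 16
p = 8*16 = 128
p = 128-16 = 112
p = 16//3 = 5
num = 16//3 = 5
p = 5%5 = 0
p = 8//2 = 4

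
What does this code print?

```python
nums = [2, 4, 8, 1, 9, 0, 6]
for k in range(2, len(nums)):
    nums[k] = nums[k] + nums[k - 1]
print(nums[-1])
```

28

k=2: nums[2] = 8+4 = 12 → [2, 4, 12, 1, 9, 0, 6]
k=3: nums[3] = 1+12 = 13 → [2, 4, 12, 13, 9, 0, 6]
k=4: nums[4] = 9+13 = 22 → [2, 4, 12, 13, 22, 0, 6]
k=5: nums[5] = 0+22 = 22 → [2, 4, 12, 13, 22, 22, 6]
k=6: nums[6] = 6+22 = 28 → [2, 4, 12, 13, 22, 22, 28]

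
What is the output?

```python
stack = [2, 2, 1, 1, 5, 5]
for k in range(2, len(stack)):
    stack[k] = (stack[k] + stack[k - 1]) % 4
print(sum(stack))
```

k=2: stack[2] = (1+2)%4 = 3 → [2, 2, 3, 1, 5, 5]
k=3: stack[3] = (1+3)%4 = 0 → [2, 2, 3, 0, 5, 5]
k=4: stack[4] = (5+0)%4 = 1 → [2, 2, 3, 0, 1, 5]
k=5: stack[5] = (5+1)%4 = 2 → [2, 2, 3, 0, 1, 2]
sum = 10

10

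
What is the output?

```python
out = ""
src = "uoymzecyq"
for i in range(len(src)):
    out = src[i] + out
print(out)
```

i=0: prepend 'u' → 'u'
i=1: prepend 'o' → 'ou'
i=2: prepend 'y' → 'you'
i=3: prepend 'm' → 'myou'
i=4: prepend 'z' → 'zmyou'
i=5: prepend 'e' → 'ezmyou'
i=6: prepend 'c' → 'cezmyou'
i=7: prepend 'y' → 'ycezmyou'
i=8: prepend 'q' → 'qycezmyou'

qycezmyou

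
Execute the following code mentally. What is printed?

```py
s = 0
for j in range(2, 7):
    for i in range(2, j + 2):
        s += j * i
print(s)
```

355

j=2,i=2: s = 0+4 = 4
j=2,i=3: s = 4+6 = 10
j=3,i=2: s = 10+6 = 16
j=3,i=3: s = 16+9 = 25
j=3,i=4: s = 25+12 = 37
j=4,i=2: s = 37+8 = 45
j=4,i=3: s = 45+12 = 57
j=4,i=4: s = 57+16 = 73
j=4,i=5: s = 73+20 = 93
j=5,i=2: s = 93+10 = 103
j=5,i=3: s = 103+15 = 118
j=5,i=4: s = 118+20 = 138
j=5,i=5: s = 138+25 = 163
j=5,i=6: s = 163+30 = 193
j=6,i=2: s = 193+12 = 205
j=6,i=3: s = 205+18 = 223
j=6,i=4: s = 223+24 = 247
j=6,i=5: s = 247+30 = 277
j=6,i=6: s = 277+36 = 313
j=6,i=7: s = 313+42 = 355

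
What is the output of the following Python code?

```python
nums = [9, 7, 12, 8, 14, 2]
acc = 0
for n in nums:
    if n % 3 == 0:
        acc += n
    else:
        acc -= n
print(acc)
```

-10

n=9: %3==0, acc = 0+9 = 9
n=7: not %3==0, acc = 9-7 = 2
n=12: %3==0, acc = 2+12 = 14
n=8: not %3==0, acc = 14-8 = 6
n=14: not %3==0, acc = 6-14 = -8
n=2: not %3==0, acc = (-8)-2 = -10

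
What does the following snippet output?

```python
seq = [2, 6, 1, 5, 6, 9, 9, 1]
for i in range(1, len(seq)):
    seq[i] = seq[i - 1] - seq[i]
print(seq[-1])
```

-35

i=1: seq[1] = 2-6 = -4 → [2, -4, 1, 5, 6, 9, 9, 1]
i=2: seq[2] = (-4)-1 = -5 → [2, -4, -5, 5, 6, 9, 9, 1]
i=3: seq[3] = (-5)-5 = -10 → [2, -4, -5, -10, 6, 9, 9, 1]
i=4: seq[4] = (-10)-6 = -16 → [2, -4, -5, -10, -16, 9, 9, 1]
i=5: seq[5] = (-16)-9 = -25 → [2, -4, -5, -10, -16, -25, 9, 1]
i=6: seq[6] = (-25)-9 = -34 → [2, -4, -5, -10, -16, -25, -34, 1]
i=7: seq[7] = (-34)-1 = -35 → [2, -4, -5, -10, -16, -25, -34, -35]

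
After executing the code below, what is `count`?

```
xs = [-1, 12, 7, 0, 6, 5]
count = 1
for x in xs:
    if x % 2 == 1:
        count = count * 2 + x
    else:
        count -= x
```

x=-1: odd, count = 1*2+(-1) = 1
x=12: not odd, count = 1-12 = -11
x=7: odd, count = (-11)*2+7 = -15
x=0: not odd, count = (-15)-0 = -15
x=6: not odd, count = (-15)-6 = -21
x=5: odd, count = (-21)*2+5 = -37

-37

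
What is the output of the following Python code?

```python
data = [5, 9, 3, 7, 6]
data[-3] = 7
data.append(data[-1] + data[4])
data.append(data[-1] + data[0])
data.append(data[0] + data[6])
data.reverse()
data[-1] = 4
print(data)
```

[22, 17, 12, 6, 7, 7, 9, 4]

data[-3] = 7 → [5, 9, 7, 7, 6]
append data[-1]+data[4] = 6+6 = 12 → [5, 9, 7, 7, 6, 12]
append data[-1]+data[0] = 12+5 = 17 → [5, 9, 7, 7, 6, 12, 17]
append data[0]+data[6] = 5+17 = 22 → [5, 9, 7, 7, 6, 12, 17, 22]
reverse → [22, 17, 12, 6, 7, 7, 9, 5]
data[-1] = 4 → [22, 17, 12, 6, 7, 7, 9, 4]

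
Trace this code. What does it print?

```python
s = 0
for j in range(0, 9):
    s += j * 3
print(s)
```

j=0: s = 0+0*3 = 0
j=1: s = 0+1*3 = 3
j=2: s = 3+2*3 = 9
j=3: s = 9+3*3 = 18
j=4: s = 18+4*3 = 30
j=5: s = 30+5*3 = 45
j=6: s = 45+6*3 = 63
j=7: s = 63+7*3 = 84
j=8: s = 84+8*3 = 108

108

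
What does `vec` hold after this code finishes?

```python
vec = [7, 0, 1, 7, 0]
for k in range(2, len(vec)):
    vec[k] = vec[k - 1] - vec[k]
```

k=2: vec[2] = 0-1 = -1 → [7, 0, -1, 7, 0]
k=3: vec[3] = (-1)-7 = -8 → [7, 0, -1, -8, 0]
k=4: vec[4] = (-8)-0 = -8 → [7, 0, -1, -8, -8]

[7, 0, -1, -8, -8]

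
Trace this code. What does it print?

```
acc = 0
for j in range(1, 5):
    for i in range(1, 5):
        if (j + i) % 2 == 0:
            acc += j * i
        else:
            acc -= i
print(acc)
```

32

j=1,i=1: even sum, acc = 0+1 = 1
j=1,i=2: odd sum, acc = 1-2 = -1
j=1,i=3: even sum, acc = (-1)+3 = 2
j=1,i=4: odd sum, acc = 2-4 = -2
j=2,i=1: odd sum, acc = (-2)-1 = -3
j=2,i=2: even sum, acc = (-3)+4 = 1
j=2,i=3: odd sum, acc = 1-3 = -2
j=2,i=4: even sum, acc = (-2)+8 = 6
j=3,i=1: even sum, acc = 6+3 = 9
j=3,i=2: odd sum, acc = 9-2 = 7
j=3,i=3: even sum, acc = 7+9 = 16
j=3,i=4: odd sum, acc = 16-4 = 12
j=4,i=1: odd sum, acc = 12-1 = 11
j=4,i=2: even sum, acc = 11+8 = 19
j=4,i=3: odd sum, acc = 19-3 = 16
j=4,i=4: even sum, acc = 16+16 = 32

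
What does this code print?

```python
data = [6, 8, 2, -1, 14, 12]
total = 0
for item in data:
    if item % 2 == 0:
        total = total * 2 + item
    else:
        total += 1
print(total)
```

item=6: even, total = 0*2+6 = 6
item=8: even, total = 6*2+8 = 20
item=2: even, total = 20*2+2 = 42
item=-1: not even, total = 42+1 = 43
item=14: even, total = 43*2+14 = 100
item=12: even, total = 100*2+12 = 212

212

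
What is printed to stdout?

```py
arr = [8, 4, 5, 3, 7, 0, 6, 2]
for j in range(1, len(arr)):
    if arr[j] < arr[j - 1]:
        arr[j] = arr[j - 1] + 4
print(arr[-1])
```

j=1: 4<8, arr[1] = 8+4 = 12 → [8, 12, 5, 3, 7, 0, 6, 2]
j=2: 5<12, arr[2] = 12+4 = 16 → [8, 12, 16, 3, 7, 0, 6, 2]
j=3: 3<16, arr[3] = 16+4 = 20 → [8, 12, 16, 20, 7, 0, 6, 2]
j=4: 7<20, arr[4] = 20+4 = 24 → [8, 12, 16, 20, 24, 0, 6, 2]
j=5: 0<24, arr[5] = 24+4 = 28 → [8, 12, 16, 20, 24, 28, 6, 2]
j=6: 6<28, arr[6] = 28+4 = 32 → [8, 12, 16, 20, 24, 28, 32, 2]
j=7: 2<32, arr[7] = 32+4 = 36 → [8, 12, 16, 20, 24, 28, 32, 36]

36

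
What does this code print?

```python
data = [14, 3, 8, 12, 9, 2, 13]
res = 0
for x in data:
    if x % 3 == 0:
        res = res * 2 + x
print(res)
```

45

x=14: not %3==0
x=3: %3==0, res = 0*2+3 = 3
x=8: not %3==0
x=12: %3==0, res = 3*2+12 = 18
x=9: %3==0, res = 18*2+9 = 45
x=2: not %3==0
x=13: not %3==0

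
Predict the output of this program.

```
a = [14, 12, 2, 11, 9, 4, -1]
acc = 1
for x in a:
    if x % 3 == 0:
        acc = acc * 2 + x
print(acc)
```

37

x=14: not %3==0
x=12: %3==0, acc = 1*2+12 = 14
x=2: not %3==0
x=11: not %3==0
x=9: %3==0, acc = 14*2+9 = 37
x=4: not %3==0
x=-1: not %3==0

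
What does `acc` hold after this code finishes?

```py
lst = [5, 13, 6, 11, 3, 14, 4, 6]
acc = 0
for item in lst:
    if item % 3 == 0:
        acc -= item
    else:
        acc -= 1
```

item=5: not %3==0, acc = 0-1 = -1
item=13: not %3==0, acc = (-1)-1 = -2
item=6: %3==0, acc = (-2)-6 = -8
item=11: not %3==0, acc = (-8)-1 = -9
item=3: %3==0, acc = (-9)-3 = -12
item=14: not %3==0, acc = (-12)-1 = -13
item=4: not %3==0, acc = (-13)-1 = -14
item=6: %3==0, acc = (-14)-6 = -20

-20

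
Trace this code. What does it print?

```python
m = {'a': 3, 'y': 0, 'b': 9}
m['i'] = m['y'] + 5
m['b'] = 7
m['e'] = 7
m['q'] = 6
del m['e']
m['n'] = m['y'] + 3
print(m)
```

{'a': 3, 'y': 0, 'b': 7, 'i': 5, 'q': 6, 'n': 3}

m['i'] = m['y']+5 = 5 → {'a': 3, 'y': 0, 'b': 9, 'i': 5}
m['b'] = 7 → {'a': 3, 'y': 0, 'b': 7, 'i': 5}
m['e'] = 7 → {'a': 3, 'y': 0, 'b': 7, 'i': 5, 'e': 7}
m['q'] = 6 → {'a': 3, 'y': 0, 'b': 7, 'i': 5, 'e': 7, 'q': 6}
del 'e' → {'a': 3, 'y': 0, 'b': 7, 'i': 5, 'q': 6}
m['n'] = m['y']+3 = 3 → {'a': 3, 'y': 0, 'b': 7, 'i': 5, 'q': 6, 'n': 3}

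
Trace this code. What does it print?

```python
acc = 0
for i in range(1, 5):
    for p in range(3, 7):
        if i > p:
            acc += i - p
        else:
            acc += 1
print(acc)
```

i=1,p=3: not 1>3, acc = 0+1 = 1
i=1,p=4: not 1>4, acc = 1+1 = 2
i=1,p=5: not 1>5, acc = 2+1 = 3
i=1,p=6: not 1>6, acc = 3+1 = 4
i=2,p=3: not 2>3, acc = 4+1 = 5
i=2,p=4: not 2>4, acc = 5+1 = 6
i=2,p=5: not 2>5, acc = 6+1 = 7
i=2,p=6: not 2>6, acc = 7+1 = 8
i=3,p=3: not 3>3, acc = 8+1 = 9
i=3,p=4: not 3>4, acc = 9+1 = 10
i=3,p=5: not 3>5, acc = 10+1 = 11
i=3,p=6: not 3>6, acc = 11+1 = 12
i=4,p=3: 4>3, acc = 12+1 = 13
i=4,p=4: not 4>4, acc = 13+1 = 14
i=4,p=5: not 4>5, acc = 14+1 = 15
i=4,p=6: not 4>6, acc = 15+1 = 16

16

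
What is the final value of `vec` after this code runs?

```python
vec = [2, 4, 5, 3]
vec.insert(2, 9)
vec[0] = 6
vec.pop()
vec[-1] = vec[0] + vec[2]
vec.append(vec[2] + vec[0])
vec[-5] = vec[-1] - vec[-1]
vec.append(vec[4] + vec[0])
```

[0, 4, 9, 15, 15, 15]

insert 9 at 2 → [2, 4, 9, 5, 3]
vec[0] = 6 → [6, 4, 9, 5, 3]
pop() removes 3 → [6, 4, 9, 5]
vec[-1] = vec[0]+vec[2] = 6+9 = 15 → [6, 4, 9, 15]
append vec[2]+vec[0] = 9+6 = 15 → [6, 4, 9, 15, 15]
vec[-5] = vec[-1]-vec[-1] = 15-15 = 0 → [0, 4, 9, 15, 15]
append vec[4]+vec[0] = 15+0 = 15 → [0, 4, 9, 15, 15, 15]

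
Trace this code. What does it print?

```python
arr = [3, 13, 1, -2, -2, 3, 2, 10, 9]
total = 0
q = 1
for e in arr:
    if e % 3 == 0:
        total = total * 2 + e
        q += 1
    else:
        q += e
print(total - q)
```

e=3: %3==0, total = 0*2+3 = 3; q=2
e=13: not %3==0; q=15
e=1: not %3==0; q=16
e=-2: not %3==0; q=14
e=-2: not %3==0; q=12
e=3: %3==0, total = 3*2+3 = 9; q=13
e=2: not %3==0; q=15
e=10: not %3==0; q=25
e=9: %3==0, total = 9*2+9 = 27; q=26
total-q = 27-26 = 1

1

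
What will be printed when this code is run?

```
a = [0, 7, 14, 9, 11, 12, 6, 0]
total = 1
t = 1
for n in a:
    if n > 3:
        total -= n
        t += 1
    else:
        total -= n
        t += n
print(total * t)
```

-406

n=0: not >3, total = 1-0 = 1; t=1
n=7: >3, total = 1-7 = -6; t=2
n=14: >3, total = (-6)-14 = -20; t=3
n=9: >3, total = (-20)-9 = -29; t=4
n=11: >3, total = (-29)-11 = -40; t=5
n=12: >3, total = (-40)-12 = -52; t=6
n=6: >3, total = (-52)-6 = -58; t=7
n=0: not >3, total = (-58)-0 = -58; t=7
total*t = (-58)*7 = -406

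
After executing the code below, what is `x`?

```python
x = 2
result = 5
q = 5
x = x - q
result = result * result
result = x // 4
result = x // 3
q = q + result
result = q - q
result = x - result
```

-3

x = 2-5 = -3
result = 5*5 = 25
result = (-3)//4 = -1
result = (-3)//3 = -1
q = 5+(-1) = 4
result = 4-4 = 0
result = (-3)-0 = -3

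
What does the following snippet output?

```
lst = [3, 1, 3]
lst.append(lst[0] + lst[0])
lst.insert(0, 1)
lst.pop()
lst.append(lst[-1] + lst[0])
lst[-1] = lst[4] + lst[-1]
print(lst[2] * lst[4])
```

8

append lst[0]+lst[0] = 3+3 = 6 → [3, 1, 3, 6]
insert 1 at 0 → [1, 3, 1, 3, 6]
pop() removes 6 → [1, 3, 1, 3]
append lst[-1]+lst[0] = 3+1 = 4 → [1, 3, 1, 3, 4]
lst[-1] = lst[4]+lst[-1] = 4+4 = 8 → [1, 3, 1, 3, 8]
lst[2]*lst[4] = 1*8 = 8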